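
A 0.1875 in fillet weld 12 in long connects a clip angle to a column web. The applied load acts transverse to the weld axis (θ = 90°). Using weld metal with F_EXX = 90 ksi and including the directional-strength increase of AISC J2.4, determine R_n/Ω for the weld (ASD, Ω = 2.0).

R_n/Ω ≈ 64.4 kip

t_e = 0.707 × 0.1875 = 0.1326 in; A_we = 0.1326 × 12 = 1.591 in².
Directional factor: 1.0 + 0.5 sin^1.5(90°) = 1.5.
F_nw = 0.6 × 90 × 1.5 = 81 ksi.
R_n/Ω = (81 × 1.591) / 2.0 = 64.43 kip.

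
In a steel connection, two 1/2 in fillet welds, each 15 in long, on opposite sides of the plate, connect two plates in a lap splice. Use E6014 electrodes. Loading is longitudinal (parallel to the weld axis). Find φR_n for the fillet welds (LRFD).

φR_n ≈ 286 kip

E60XX → F_EXX = 60 ksi.
Effective throat t_e = 0.707 × 0.5 = 0.3535 in.
Total length L = 30 in; A_we = 0.3535 × 30 = 10.6 in².
F_nw = 0.6 F_EXX = 0.6 × 60 = 36 ksi.
φR_n = 0.75 × 36 × 10.6 = 286.3 kip.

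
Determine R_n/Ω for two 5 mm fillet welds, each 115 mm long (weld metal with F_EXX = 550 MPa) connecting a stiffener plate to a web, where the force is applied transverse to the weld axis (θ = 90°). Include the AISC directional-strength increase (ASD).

t_e = 0.707 × 5 = 3.535 mm; A_we = 3.535 × 230 = 813 mm².
Directional factor: 1.0 + 0.5 sin^1.5(90°) = 1.5.
F_nw = 0.6 × 550 × 1.5 = 495 MPa.
R_n/Ω = (495 × 813) / 2.0 × 10⁻³ = 201.2 kN.

R_n/Ω ≈ 201 kN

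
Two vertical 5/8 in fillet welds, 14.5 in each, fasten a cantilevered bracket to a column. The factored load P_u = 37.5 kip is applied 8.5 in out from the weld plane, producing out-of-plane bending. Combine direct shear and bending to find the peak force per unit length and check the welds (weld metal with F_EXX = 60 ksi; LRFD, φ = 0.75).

L_w = 2 × 14.5 = 29 in; section modulus (unit throat) S = 2 × L²/6 = 70.08 in².
Direct shear f_v = P/L_w = 37.5/29 = 1.293 kip/in.
Moment M = P × e = 37.5 × 8.5 = 318.75 kip·in; bending f_b = M/S = 4.548 kip/in.
f_max = √(f_v² + f_b²) = √(1.293² + 4.548²) = 4.728 kip/in.
φr_n = 0.75 × 0.6 × 60 × (0.707 × 0.625) = 11.93 kip/in → adequate.

f_max ≈ 4.73 kip/in; adequate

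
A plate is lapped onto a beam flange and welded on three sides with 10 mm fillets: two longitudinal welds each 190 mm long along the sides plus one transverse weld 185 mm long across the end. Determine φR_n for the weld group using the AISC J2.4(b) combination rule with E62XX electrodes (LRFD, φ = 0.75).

E62XX → F_EXX = 620 MPa.
t_e = 0.707 × 10 = 7.07 mm.
R_nwl = 0.6 × 620 × 7.07 × 380 × 10⁻³ = 999.4 kN (longitudinal, 2 welds).
R_nwt = 0.6 × 620 × 7.07 × 185 × 10⁻³ = 486.6 kN (transverse, base value).
(i) R_nwl + R_nwt = 1486 kN; (ii) 0.85 R_nwl + 1.5 R_nwt = 1579 kN.
R_n = max = 1579 kN [governs: (ii)]; φR_n = 1185 kN.

φR_n ≈ 1180 kN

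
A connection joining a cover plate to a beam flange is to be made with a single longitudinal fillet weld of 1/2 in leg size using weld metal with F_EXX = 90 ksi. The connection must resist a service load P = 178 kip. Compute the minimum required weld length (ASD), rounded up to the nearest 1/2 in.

Throat t_e = 0.707 × 0.5 = 0.3535 in.
r_n/Ω = (0.6 × 90 × 0.3535) / 2.0 = 9.544 kip/in.
L_req = P / (r_n/Ω) = 178 / 9.544 = 18.65 in total.
Round up → use L = 19 in.

L = 19 in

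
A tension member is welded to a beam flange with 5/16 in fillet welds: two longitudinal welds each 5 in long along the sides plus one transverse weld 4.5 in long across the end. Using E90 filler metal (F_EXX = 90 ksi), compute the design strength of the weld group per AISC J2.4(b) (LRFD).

φR_n ≈ 136 kip

t_e = 0.707 × 0.3125 = 0.2209 in.
R_nwl = 0.6 × 90 × 0.2209 × 10 = 119.3 kip (longitudinal, 2 welds).
R_nwt = 0.6 × 90 × 0.2209 × 4.5 = 53.69 kip (transverse, base value).
(i) R_nwl + R_nwt = 173 kip; (ii) 0.85 R_nwl + 1.5 R_nwt = 181.9 kip.
R_n = max = 181.9 kip [governs: (ii)]; φR_n = 136.5 kip.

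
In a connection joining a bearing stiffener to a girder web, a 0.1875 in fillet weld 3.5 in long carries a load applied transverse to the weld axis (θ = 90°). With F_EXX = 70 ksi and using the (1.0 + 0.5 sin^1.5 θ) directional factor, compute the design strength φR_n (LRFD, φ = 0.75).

φR_n ≈ 21.9 kip

t_e = 0.707 × 0.1875 = 0.1326 in; A_we = 0.1326 × 3.5 = 0.464 in².
Directional factor: 1.0 + 0.5 sin^1.5(90°) = 1.5.
F_nw = 0.6 × 70 × 1.5 = 63 ksi.
φR_n = 0.75 × 63 × 0.464 = 21.92 kip.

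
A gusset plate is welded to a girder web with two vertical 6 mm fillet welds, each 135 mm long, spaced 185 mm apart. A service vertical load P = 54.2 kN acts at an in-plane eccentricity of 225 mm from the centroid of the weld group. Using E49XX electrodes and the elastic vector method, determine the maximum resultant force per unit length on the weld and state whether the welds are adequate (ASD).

f_max ≈ 686 N/mm; NOT adequate

E49XX → F_EXX = 490 MPa.
Total weld length L_w = 270 mm. Treat welds as unit-width lines.
Polar moment about centroid: J = 2[d³/12 + d(b/2)²] = 2[135³/12 + 135×92.5²] = 2720000 mm³.
Direct shear f_v = P/L_w = 54.2×10³ / 270 = 200.7 N/mm (vertical).
Torsion M = P·e = 54.2×10³ × 225 = 12195000 N·mm.
Critical point at (x, y) = (92.5, 67.5) from centroid. f_tx = M·y/J = 302.6 N/mm; f_ty = M·x/J = 414.7 N/mm.
Resultant f_max = √[f_tx² + (f_v + f_ty)²] = √[302.6² + (200.7 + 414.7)²] = 685.8 N/mm.
Capacity per unit length: r_n/Ω = (1/2.0) × 0.6 × 490 × (0.707 × 6) = 623.6 N/mm.
685.8 > 623.6 → NOT adequate.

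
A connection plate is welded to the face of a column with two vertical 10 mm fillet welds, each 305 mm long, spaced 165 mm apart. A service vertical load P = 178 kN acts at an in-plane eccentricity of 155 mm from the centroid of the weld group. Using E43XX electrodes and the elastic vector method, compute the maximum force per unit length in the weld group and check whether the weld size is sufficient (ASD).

E43XX → F_EXX = 430 MPa.
Total weld length L_w = 610 mm. Treat welds as unit-width lines.
Polar moment about centroid: J = 2[d³/12 + d(b/2)²] = 2[305³/12 + 305×82.5²] = 8881000 mm³.
Direct shear f_v = P/L_w = 178×10³ / 610 = 291.8 N/mm (vertical).
Torsion M = P·e = 178×10³ × 155 = 27590000 N·mm.
Critical point at (x, y) = (82.5, 152.5) from centroid. f_tx = M·y/J = 473.8 N/mm; f_ty = M·x/J = 256.3 N/mm.
Resultant f_max = √[f_tx² + (f_v + f_ty)²] = √[473.8² + (291.8 + 256.3)²] = 724.5 N/mm.
Capacity per unit length: r_n/Ω = (1/2.0) × 0.6 × 430 × (0.707 × 10) = 912 N/mm.
724.5 ≤ 912 → adequate.

f_max ≈ 724 N/mm; adequate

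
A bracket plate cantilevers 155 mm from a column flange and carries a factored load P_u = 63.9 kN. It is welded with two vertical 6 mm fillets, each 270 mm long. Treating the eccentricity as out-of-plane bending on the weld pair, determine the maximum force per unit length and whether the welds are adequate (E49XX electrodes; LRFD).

E49XX → F_EXX = 490 MPa.
L_w = 2 × 270 = 540 mm; section modulus (unit throat) S = 2 × L²/6 = 24300 mm².
Direct shear f_v = P/L_w = 63.9×10³/540 = 118.3 N/mm.
Moment M = P × e = 63.9×10³ × 155 = 9904500 N·mm; bending f_b = M/S = 407.6 N/mm.
f_max = √(f_v² + f_b²) = √(118.3² + 407.6²) = 424.4 N/mm.
φr_n = 0.75 × 0.6 × 490 × (0.707 × 6) = 935.4 N/mm → adequate.

f_max ≈ 424 N/mm; adequate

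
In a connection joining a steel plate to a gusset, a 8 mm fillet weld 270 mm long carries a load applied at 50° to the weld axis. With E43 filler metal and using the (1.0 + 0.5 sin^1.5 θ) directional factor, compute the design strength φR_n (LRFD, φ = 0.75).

φR_n ≈ 395 kN

E43XX → F_EXX = 430 MPa.
t_e = 0.707 × 8 = 5.656 mm; A_we = 5.656 × 270 = 1527 mm².
Directional factor: 1.0 + 0.5 sin^1.5(50°) = 1.335.
F_nw = 0.6 × 430 × 1.335 = 344.5 MPa.
φR_n = 0.75 × 344.5 × 1527 × 10⁻³ = 394.6 kN.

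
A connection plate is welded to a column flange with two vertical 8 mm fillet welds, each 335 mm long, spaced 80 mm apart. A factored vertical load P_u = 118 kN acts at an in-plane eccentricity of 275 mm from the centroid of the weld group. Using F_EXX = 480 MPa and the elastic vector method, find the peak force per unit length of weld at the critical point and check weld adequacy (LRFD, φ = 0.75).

f_max ≈ 821 N/mm; adequate

Total weld length L_w = 670 mm. Treat welds as unit-width lines.
Polar moment about centroid: J = 2[d³/12 + d(b/2)²] = 2[335³/12 + 335×40²] = 7338000 mm³.
Direct shear f_v = P/L_w = 118×10³ / 670 = 176.1 N/mm (vertical).
Torsion M = P·e = 118×10³ × 275 = 32450000 N·mm.
Critical point at (x, y) = (40, 167.5) from centroid. f_tx = M·y/J = 740.7 N/mm; f_ty = M·x/J = 176.9 N/mm.
Resultant f_max = √[f_tx² + (f_v + f_ty)²] = √[740.7² + (176.1 + 176.9)²] = 820.5 N/mm.
Capacity per unit length: φr_n = 0.75 × 0.6 × 480 × (0.707 × 8) = 1222 N/mm.
820.5 ≤ 1222 → adequate.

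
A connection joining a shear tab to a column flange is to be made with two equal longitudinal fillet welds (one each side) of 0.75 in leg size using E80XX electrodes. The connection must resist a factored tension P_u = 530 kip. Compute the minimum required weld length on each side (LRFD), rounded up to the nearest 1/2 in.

L = 14 in on each side

E80XX → F_EXX = 80 ksi.
Throat t_e = 0.707 × 0.75 = 0.5302 in.
φr_n = 0.75 × 0.6 × 80 × 0.5302 = 19.09 kip/in.
L_req = P_u / φr_n = 530 / 19.09 = 27.76 in total.
Per side: 27.76 / 2 = 13.88 in.
Round up → use L = 14 in on each side.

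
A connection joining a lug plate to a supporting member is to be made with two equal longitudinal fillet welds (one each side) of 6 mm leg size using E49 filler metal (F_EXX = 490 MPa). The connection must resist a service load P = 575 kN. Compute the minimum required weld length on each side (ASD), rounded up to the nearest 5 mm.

Throat t_e = 0.707 × 6 = 4.242 mm.
r_n/Ω = (0.6 × 490 × 4.242) / 2.0 = 623.6 N/mm = 0.6236 kN/mm.
L_req = P / (r_n/Ω) = 575 / 0.6236 = 922.1 mm total.
Per side: 922.1 / 2 = 461.1 mm.
Round up → use L = 465 mm on each side.

L = 465 mm on each side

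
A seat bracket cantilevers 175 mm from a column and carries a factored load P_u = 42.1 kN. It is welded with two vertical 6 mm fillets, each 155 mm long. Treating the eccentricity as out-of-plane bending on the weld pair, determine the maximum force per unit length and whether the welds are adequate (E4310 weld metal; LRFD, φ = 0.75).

E43XX → F_EXX = 430 MPa.
L_w = 2 × 155 = 310 mm; section modulus (unit throat) S = 2 × L²/6 = 8008 mm².
Direct shear f_v = P/L_w = 42.1×10³/310 = 135.8 N/mm.
Moment M = P × e = 42.1×10³ × 175 = 7367500 N·mm; bending f_b = M/S = 920 N/mm.
f_max = √(f_v² + f_b²) = √(135.8² + 920²) = 929.9 N/mm.
φr_n = 0.75 × 0.6 × 430 × (0.707 × 6) = 820.8 N/mm → NOT adequate.

f_max ≈ 930 N/mm; NOT adequate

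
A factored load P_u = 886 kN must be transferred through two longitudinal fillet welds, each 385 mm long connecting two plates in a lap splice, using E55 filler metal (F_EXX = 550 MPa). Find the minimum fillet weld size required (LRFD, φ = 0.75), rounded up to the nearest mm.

Total weld length L = 770 mm.
Required throat t_e = P_u / (φ × 0.6 F_EXX × L) = 886 / (0.75 × 0.6 × 550 × 770 × 10⁻³) = 4.649 mm.
Required leg w = t_e / 0.707 = 6.576 mm → use 7 mm.

w = 7 mm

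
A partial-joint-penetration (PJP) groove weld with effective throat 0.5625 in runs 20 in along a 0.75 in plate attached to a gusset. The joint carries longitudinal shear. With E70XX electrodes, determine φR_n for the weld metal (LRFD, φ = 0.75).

φR_n ≈ 354 kips

E70XX → F_EXX = 70 ksi.
Effective throat (given) t_e = 0.5625 in.
A_we = 0.5625 × 20 = 11.25 in².
F_nw = 0.6 F_EXX = 42 ksi.
φR_n = 0.75 × 42 × 11.25 = 354.4 kips.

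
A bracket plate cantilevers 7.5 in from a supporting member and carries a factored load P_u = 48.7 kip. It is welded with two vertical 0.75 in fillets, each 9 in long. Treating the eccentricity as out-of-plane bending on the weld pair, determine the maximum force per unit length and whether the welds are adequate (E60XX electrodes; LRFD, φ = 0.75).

f_max ≈ 13.8 kip/in; adequate

E60XX → F_EXX = 60 ksi.
L_w = 2 × 9 = 18 in; section modulus (unit throat) S = 2 × L²/6 = 27 in².
Direct shear f_v = P/L_w = 48.7/18 = 2.706 kip/in.
Moment M = P × e = 48.7 × 7.5 = 365.25 kip·in; bending f_b = M/S = 13.53 kip/in.
f_max = √(f_v² + f_b²) = √(2.706² + 13.53²) = 13.8 kip/in.
φr_n = 0.75 × 0.6 × 60 × (0.707 × 0.75) = 14.32 kip/in → adequate.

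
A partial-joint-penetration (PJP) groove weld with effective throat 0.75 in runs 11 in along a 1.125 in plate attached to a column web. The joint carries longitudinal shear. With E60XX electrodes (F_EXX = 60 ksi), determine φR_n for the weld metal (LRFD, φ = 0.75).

φR_n ≈ 223 kip

Effective throat (given) t_e = 0.75 in.
A_we = 0.75 × 11 = 8.25 in².
F_nw = 0.6 F_EXX = 36 ksi.
φR_n = 0.75 × 36 × 8.25 = 222.8 kip.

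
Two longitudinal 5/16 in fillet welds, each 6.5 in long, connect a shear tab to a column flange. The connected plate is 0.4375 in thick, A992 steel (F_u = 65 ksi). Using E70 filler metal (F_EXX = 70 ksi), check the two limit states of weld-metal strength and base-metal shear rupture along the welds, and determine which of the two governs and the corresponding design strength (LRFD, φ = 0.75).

φR_n ≈ 90.5 kips (weld metal governs)

t_e = 0.707 × 0.3125 = 0.2209 in; L = 13 in.
Weld metal: φR_n = 0.75 × 0.6 × 70 × 0.2209 × 13 = 90.47 kips.
Base metal (shear rupture): φR_n = 0.75 × 0.6 × 65 × 0.4375 × 13 = 166.4 kips.
Governing: weld metal.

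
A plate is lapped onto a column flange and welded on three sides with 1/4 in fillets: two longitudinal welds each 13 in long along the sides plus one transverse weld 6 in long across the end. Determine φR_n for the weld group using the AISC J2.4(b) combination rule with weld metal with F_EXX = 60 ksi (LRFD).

φR_n ≈ 153 kip

t_e = 0.707 × 0.25 = 0.1767 in.
R_nwl = 0.6 × 60 × 0.1767 × 26 = 165.4 kip (longitudinal, 2 welds).
R_nwt = 0.6 × 60 × 0.1767 × 6 = 38.18 kip (transverse, base value).
(i) R_nwl + R_nwt = 203.6 kip; (ii) 0.85 R_nwl + 1.5 R_nwt = 197.9 kip.
R_n = max = 203.6 kip [governs: (i)]; φR_n = 152.7 kip.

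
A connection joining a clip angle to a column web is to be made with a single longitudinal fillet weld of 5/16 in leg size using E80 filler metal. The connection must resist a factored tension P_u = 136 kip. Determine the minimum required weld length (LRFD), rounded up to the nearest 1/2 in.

L = 17.5 in

E80XX → F_EXX = 80 ksi.
Throat t_e = 0.707 × 0.3125 = 0.2209 in.
φr_n = 0.75 × 0.6 × 80 × 0.2209 = 7.954 kip/in.
L_req = P_u / φr_n = 136 / 7.954 = 17.1 in total.
Round up → use L = 17.5 in.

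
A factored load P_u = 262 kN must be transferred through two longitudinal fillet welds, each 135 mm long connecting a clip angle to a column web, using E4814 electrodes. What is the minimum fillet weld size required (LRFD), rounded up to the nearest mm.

w = 7 mm

E48XX → F_EXX = 480 MPa.
Total weld length L = 270 mm.
Required throat t_e = P_u / (φ × 0.6 F_EXX × L) = 262 / (0.75 × 0.6 × 480 × 270 × 10⁻³) = 4.492 mm.
Required leg w = t_e / 0.707 = 6.354 mm → use 7 mm.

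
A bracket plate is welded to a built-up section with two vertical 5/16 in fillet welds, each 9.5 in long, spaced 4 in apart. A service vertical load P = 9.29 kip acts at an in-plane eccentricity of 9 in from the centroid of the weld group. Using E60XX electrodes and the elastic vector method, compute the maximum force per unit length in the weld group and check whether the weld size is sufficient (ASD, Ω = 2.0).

f_max ≈ 2.2 kip/in; adequate

E60XX → F_EXX = 60 ksi.
Total weld length L_w = 19 in. Treat welds as unit-width lines.
Polar moment about centroid: J = 2[d³/12 + d(b/2)²] = 2[9.5³/12 + 9.5×2²] = 218.9 in³.
Direct shear f_v = P/L_w = 9.29 / 19 = 0.4889 kip/in (vertical).
Torsion M = P·e = 9.29 × 9 = 83.61 kip·in.
Critical point at (x, y) = (2, 4.75) from centroid. f_tx = M·y/J = 1.814 kip/in; f_ty = M·x/J = 0.7639 kip/in.
Resultant f_max = √[f_tx² + (f_v + f_ty)²] = √[1.814² + (0.4889 + 0.7639)²] = 2.205 kip/in.
Capacity per unit length: r_n/Ω = (1/2.0) × 0.6 × 60 × (0.707 × 0.3125) = 3.977 kip/in.
2.205 ≤ 3.977 → adequate.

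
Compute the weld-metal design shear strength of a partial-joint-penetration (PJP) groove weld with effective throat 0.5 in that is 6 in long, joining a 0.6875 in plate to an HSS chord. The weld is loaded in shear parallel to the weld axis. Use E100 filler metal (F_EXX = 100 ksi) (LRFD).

φR_n ≈ 135 kip

Effective throat (given) t_e = 0.5 in.
A_we = 0.5 × 6 = 3 in².
F_nw = 0.6 F_EXX = 60 ksi.
φR_n = 0.75 × 60 × 3 = 135 kip.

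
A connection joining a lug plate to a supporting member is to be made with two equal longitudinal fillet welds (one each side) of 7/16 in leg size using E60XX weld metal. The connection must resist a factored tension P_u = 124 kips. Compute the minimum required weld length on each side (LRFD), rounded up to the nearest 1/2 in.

L = 7.5 in on each side

E60XX → F_EXX = 60 ksi.
Throat t_e = 0.707 × 0.4375 = 0.3093 in.
φr_n = 0.75 × 0.6 × 60 × 0.3093 = 8.351 kips/in.
L_req = P_u / φr_n = 124 / 8.351 = 14.85 in total.
Per side: 14.85 / 2 = 7.424 in.
Round up → use L = 7.5 in on each side.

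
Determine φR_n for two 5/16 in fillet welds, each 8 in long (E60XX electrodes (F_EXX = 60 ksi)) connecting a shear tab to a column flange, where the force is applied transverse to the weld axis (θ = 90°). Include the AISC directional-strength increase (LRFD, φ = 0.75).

φR_n ≈ 143 kip

t_e = 0.707 × 0.3125 = 0.2209 in; A_we = 0.2209 × 16 = 3.535 in².
Directional factor: 1.0 + 0.5 sin^1.5(90°) = 1.5.
F_nw = 0.6 × 60 × 1.5 = 54 ksi.
φR_n = 0.75 × 54 × 3.535 = 143.2 kip.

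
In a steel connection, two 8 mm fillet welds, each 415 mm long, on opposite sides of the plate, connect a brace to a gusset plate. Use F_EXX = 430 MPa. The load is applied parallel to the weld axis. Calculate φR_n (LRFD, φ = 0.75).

Effective throat t_e = 0.707 × 8 = 5.656 mm.
Total length L = 830 mm; A_we = 5.656 × 830 = 4694 mm².
F_nw = 0.6 F_EXX = 0.6 × 430 = 258 MPa.
φR_n = 0.75 × 258 × 4694 × 10⁻³ = 908.4 kN.

φR_n ≈ 908 kN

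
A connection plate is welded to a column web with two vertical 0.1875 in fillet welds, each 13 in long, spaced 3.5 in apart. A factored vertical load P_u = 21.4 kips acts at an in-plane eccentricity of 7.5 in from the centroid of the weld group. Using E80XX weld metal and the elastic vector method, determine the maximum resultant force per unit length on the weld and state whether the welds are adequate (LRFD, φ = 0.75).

f_max ≈ 2.75 kip/in; adequate

E80XX → F_EXX = 80 ksi.
Total weld length L_w = 26 in. Treat welds as unit-width lines.
Polar moment about centroid: J = 2[d³/12 + d(b/2)²] = 2[13³/12 + 13×1.75²] = 445.8 in³.
Direct shear f_v = P/L_w = 21.4 / 26 = 0.8231 kip/in (vertical).
Torsion M = P·e = 21.4 × 7.5 = 160.5 kip·in.
Critical point at (x, y) = (1.75, 6.5) from centroid. f_tx = M·y/J = 2.34 kip/in; f_ty = M·x/J = 0.6301 kip/in.
Resultant f_max = √[f_tx² + (f_v + f_ty)²] = √[2.34² + (0.8231 + 0.6301)²] = 2.755 kip/in.
Capacity per unit length: φr_n = 0.75 × 0.6 × 80 × (0.707 × 0.1875) = 4.772 kip/in.
2.755 ≤ 4.772 → adequate.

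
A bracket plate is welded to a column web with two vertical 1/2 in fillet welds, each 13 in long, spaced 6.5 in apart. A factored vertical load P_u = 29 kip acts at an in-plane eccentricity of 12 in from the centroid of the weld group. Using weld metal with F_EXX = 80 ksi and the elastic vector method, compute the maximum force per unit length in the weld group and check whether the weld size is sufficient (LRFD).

f_max ≈ 4.56 kip/in; adequate

Total weld length L_w = 26 in. Treat welds as unit-width lines.
Polar moment about centroid: J = 2[d³/12 + d(b/2)²] = 2[13³/12 + 13×3.25²] = 640.8 in³.
Direct shear f_v = P/L_w = 29 / 26 = 1.115 kip/in (vertical).
Torsion M = P·e = 29 × 12 = 348 kip·in.
Critical point at (x, y) = (3.25, 6.5) from centroid. f_tx = M·y/J = 3.53 kip/in; f_ty = M·x/J = 1.765 kip/in.
Resultant f_max = √[f_tx² + (f_v + f_ty)²] = √[3.53² + (1.115 + 1.765)²] = 4.556 kip/in.
Capacity per unit length: φr_n = 0.75 × 0.6 × 80 × (0.707 × 0.5) = 12.73 kip/in.
4.556 ≤ 12.73 → adequate.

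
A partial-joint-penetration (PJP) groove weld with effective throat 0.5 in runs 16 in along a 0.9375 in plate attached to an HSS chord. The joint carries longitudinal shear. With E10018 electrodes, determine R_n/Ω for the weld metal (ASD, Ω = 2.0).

E100XX → F_EXX = 100 ksi.
Effective throat (given) t_e = 0.5 in.
A_we = 0.5 × 16 = 8 in².
F_nw = 0.6 F_EXX = 60 ksi.
R_n/Ω = (60 × 8) / 2.0 = 240 kip.

R_n/Ω ≈ 240 kip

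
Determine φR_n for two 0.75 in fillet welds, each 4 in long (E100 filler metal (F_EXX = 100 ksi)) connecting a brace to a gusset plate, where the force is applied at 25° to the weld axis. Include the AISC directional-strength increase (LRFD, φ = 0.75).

φR_n ≈ 217 kip

t_e = 0.707 × 0.75 = 0.5302 in; A_we = 0.5302 × 8 = 4.242 in².
Directional factor: 1.0 + 0.5 sin^1.5(25°) = 1.137.
F_nw = 0.6 × 100 × 1.137 = 68.24 ksi.
φR_n = 0.75 × 68.24 × 4.242 = 217.1 kip.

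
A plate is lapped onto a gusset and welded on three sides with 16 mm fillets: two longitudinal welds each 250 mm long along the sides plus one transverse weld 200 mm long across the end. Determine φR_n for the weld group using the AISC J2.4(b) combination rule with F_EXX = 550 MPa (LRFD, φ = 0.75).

φR_n ≈ 2030 kN

t_e = 0.707 × 16 = 11.31 mm.
R_nwl = 0.6 × 550 × 11.31 × 500 × 10⁻³ = 1866 kN (longitudinal, 2 welds).
R_nwt = 0.6 × 550 × 11.31 × 200 × 10⁻³ = 746.6 kN (transverse, base value).
(i) R_nwl + R_nwt = 2613 kN; (ii) 0.85 R_nwl + 1.5 R_nwt = 2706 kN.
R_n = max = 2706 kN [governs: (ii)]; φR_n = 2030 kN.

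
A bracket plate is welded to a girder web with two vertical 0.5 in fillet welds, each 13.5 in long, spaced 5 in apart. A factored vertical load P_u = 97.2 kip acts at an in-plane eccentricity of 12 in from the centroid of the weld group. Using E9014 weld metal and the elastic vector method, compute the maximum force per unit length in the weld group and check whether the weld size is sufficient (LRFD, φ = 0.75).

f_max ≈ 16.1 kip/in; NOT adequate

E90XX → F_EXX = 90 ksi.
Total weld length L_w = 27 in. Treat welds as unit-width lines.
Polar moment about centroid: J = 2[d³/12 + d(b/2)²] = 2[13.5³/12 + 13.5×2.5²] = 578.8 in³.
Direct shear f_v = P/L_w = 97.2 / 27 = 3.6 kip/in (vertical).
Torsion M = P·e = 97.2 × 12 = 1166.4 kip·in.
Critical point at (x, y) = (2.5, 6.75) from centroid. f_tx = M·y/J = 13.6 kip/in; f_ty = M·x/J = 5.038 kip/in.
Resultant f_max = √[f_tx² + (f_v + f_ty)²] = √[13.6² + (3.6 + 5.038)²] = 16.11 kip/in.
Capacity per unit length: φr_n = 0.75 × 0.6 × 90 × (0.707 × 0.5) = 14.32 kip/in.
16.11 > 14.32 → NOT adequate.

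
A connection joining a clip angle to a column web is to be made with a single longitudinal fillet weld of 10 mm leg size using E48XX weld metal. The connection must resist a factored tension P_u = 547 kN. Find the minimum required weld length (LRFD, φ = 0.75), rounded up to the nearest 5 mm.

L = 360 mm

E48XX → F_EXX = 480 MPa.
Throat t_e = 0.707 × 10 = 7.07 mm.
φr_n = 0.75 × 0.6 × 480 × 7.07 × 10⁻³ = 1.527 kN/mm.
L_req = P_u / φr_n = 547 / 1.527 = 358.2 mm total.
Round up → use L = 360 mm.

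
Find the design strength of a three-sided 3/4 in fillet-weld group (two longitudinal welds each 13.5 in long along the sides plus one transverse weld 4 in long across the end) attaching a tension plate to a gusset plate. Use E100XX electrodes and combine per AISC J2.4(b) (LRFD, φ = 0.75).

E100XX → F_EXX = 100 ksi.
t_e = 0.707 × 0.75 = 0.5302 in.
R_nwl = 0.6 × 100 × 0.5302 × 27 = 859 kips (longitudinal, 2 welds).
R_nwt = 0.6 × 100 × 0.5302 × 4 = 127.3 kips (transverse, base value).
(i) R_nwl + R_nwt = 986.3 kips; (ii) 0.85 R_nwl + 1.5 R_nwt = 921 kips.
R_n = max = 986.3 kips [governs: (i)]; φR_n = 739.7 kips.

φR_n ≈ 740 kips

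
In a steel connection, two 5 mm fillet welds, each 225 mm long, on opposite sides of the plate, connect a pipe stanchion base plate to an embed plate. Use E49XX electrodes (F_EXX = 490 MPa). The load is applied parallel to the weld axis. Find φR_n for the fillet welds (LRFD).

φR_n ≈ 351 kN

Effective throat t_e = 0.707 × 5 = 3.535 mm.
Total length L = 450 mm; A_we = 3.535 × 450 = 1591 mm².
F_nw = 0.6 F_EXX = 0.6 × 490 = 294 MPa.
φR_n = 0.75 × 294 × 1591 × 10⁻³ = 350.8 kN.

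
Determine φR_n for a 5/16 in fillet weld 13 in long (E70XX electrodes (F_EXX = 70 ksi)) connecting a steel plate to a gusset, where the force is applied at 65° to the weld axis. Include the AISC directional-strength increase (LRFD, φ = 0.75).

φR_n ≈ 130 kip

t_e = 0.707 × 0.3125 = 0.2209 in; A_we = 0.2209 × 13 = 2.872 in².
Directional factor: 1.0 + 0.5 sin^1.5(65°) = 1.431.
F_nw = 0.6 × 70 × 1.431 = 60.12 ksi.
φR_n = 0.75 × 60.12 × 2.872 = 129.5 kip.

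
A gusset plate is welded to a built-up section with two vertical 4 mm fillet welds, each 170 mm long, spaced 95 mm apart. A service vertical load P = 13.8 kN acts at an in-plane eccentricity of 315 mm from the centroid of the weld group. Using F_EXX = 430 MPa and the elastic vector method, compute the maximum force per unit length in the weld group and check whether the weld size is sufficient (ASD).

Total weld length L_w = 340 mm. Treat welds as unit-width lines.
Polar moment about centroid: J = 2[d³/12 + d(b/2)²] = 2[170³/12 + 170×47.5²] = 1586000 mm³.
Direct shear f_v = P/L_w = 13.8×10³ / 340 = 40.59 N/mm (vertical).
Torsion M = P·e = 13.8×10³ × 315 = 4347000 N·mm.
Critical point at (x, y) = (47.5, 85) from centroid. f_tx = M·y/J = 233 N/mm; f_ty = M·x/J = 130.2 N/mm.
Resultant f_max = √[f_tx² + (f_v + f_ty)²] = √[233² + (40.59 + 130.2)²] = 288.9 N/mm.
Capacity per unit length: r_n/Ω = (1/2.0) × 0.6 × 430 × (0.707 × 4) = 364.8 N/mm.
288.9 ≤ 364.8 → adequate.

f_max ≈ 289 N/mm; adequate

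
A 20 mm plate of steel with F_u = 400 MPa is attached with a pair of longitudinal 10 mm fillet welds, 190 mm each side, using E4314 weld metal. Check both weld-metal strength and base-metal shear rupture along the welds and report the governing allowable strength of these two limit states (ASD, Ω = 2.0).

R_n/Ω ≈ 347 kN (weld metal governs)

E43XX → F_EXX = 430 MPa.
t_e = 0.707 × 10 = 7.07 mm; L = 380 mm.
Weld metal: R_n/Ω = (1/2.0) × 0.6 × 430 × 7.07 × 380 × 10⁻³ = 346.6 kN.
Base metal (shear rupture): R_n/Ω = (1/2.0) × 0.6 × 400 × 20 × 380 × 10⁻³ = 912 kN.
Governing: weld metal.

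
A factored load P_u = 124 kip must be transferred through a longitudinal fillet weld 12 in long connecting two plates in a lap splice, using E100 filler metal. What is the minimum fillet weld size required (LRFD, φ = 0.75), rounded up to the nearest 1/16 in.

w = 3/8 in

E100XX → F_EXX = 100 ksi.
Total weld length L = 12 in.
Required throat t_e = P_u / (φ × 0.6 F_EXX × L) = 124 / (0.75 × 0.6 × 100 × 12) = 0.2296 in.
Required leg w = t_e / 0.707 = 0.3248 in → use 3/8 in.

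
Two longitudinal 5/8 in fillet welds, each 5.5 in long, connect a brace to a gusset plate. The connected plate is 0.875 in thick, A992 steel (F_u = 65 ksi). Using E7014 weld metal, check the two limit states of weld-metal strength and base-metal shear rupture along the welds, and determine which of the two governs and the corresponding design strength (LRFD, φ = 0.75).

φR_n ≈ 153 kip (weld metal governs)

E70XX → F_EXX = 70 ksi.
t_e = 0.707 × 0.625 = 0.4419 in; L = 11 in.
Weld metal: φR_n = 0.75 × 0.6 × 70 × 0.4419 × 11 = 153.1 kip.
Base metal (shear rupture): φR_n = 0.75 × 0.6 × 65 × 0.875 × 11 = 281.5 kip.
Governing: weld metal.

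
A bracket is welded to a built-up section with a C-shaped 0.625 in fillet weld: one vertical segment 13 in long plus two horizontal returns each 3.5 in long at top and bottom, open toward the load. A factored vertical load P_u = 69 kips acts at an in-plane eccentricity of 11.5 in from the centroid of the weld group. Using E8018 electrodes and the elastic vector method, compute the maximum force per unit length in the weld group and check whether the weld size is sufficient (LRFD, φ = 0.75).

f_max ≈ 13.1 kip/in; adequate

E80XX → F_EXX = 80 ksi.
Total weld length L_w = 20 in. Treat welds as unit-width lines.
Centroid: x̄ = 2×3.5×1.75 / 20 = 0.6125 in from the vertical weld.
Polar moment about centroid: J = I_x + I_y = [13³/12 + 2×3.5×6.5²] + [13×0.6125² + 2(3.5³/12 + 3.5×1.137²)] = 499.9 in³.
Direct shear f_v = P/L_w = 69 / 20 = 3.45 kip/in (vertical).
Torsion M = P·e = 69 × 11.5 = 793.5 kip·in.
Critical point at (x, y) = (2.888, 6.5) from centroid. f_tx = M·y/J = 10.32 kip/in; f_ty = M·x/J = 4.583 kip/in.
Resultant f_max = √[f_tx² + (f_v + f_ty)²] = √[10.32² + (3.45 + 4.583)²] = 13.08 kip/in.
Capacity per unit length: φr_n = 0.75 × 0.6 × 80 × (0.707 × 0.625) = 15.91 kip/in.
13.08 ≤ 15.91 → adequate.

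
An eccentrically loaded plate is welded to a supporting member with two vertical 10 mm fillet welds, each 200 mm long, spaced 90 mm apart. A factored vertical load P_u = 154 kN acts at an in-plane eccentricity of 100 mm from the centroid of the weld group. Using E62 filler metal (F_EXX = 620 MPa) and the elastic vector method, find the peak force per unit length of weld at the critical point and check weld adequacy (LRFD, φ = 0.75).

f_max ≈ 1010 N/mm; adequate

Total weld length L_w = 400 mm. Treat welds as unit-width lines.
Polar moment about centroid: J = 2[d³/12 + d(b/2)²] = 2[200³/12 + 200×45²] = 2143000 mm³.
Direct shear f_v = P/L_w = 154×10³ / 400 = 385 N/mm (vertical).
Torsion M = P·e = 154×10³ × 100 = 15400000 N·mm.
Critical point at (x, y) = (45, 100) from centroid. f_tx = M·y/J = 718.5 N/mm; f_ty = M·x/J = 323.3 N/mm.
Resultant f_max = √[f_tx² + (f_v + f_ty)²] = √[718.5² + (385 + 323.3)²] = 1009 N/mm.
Capacity per unit length: φr_n = 0.75 × 0.6 × 620 × (0.707 × 10) = 1973 N/mm.
1009 ≤ 1973 → adequate.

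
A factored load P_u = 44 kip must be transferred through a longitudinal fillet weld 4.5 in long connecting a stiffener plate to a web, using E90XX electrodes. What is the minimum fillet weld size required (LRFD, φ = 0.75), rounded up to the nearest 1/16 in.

w = 3/8 in

E90XX → F_EXX = 90 ksi.
Total weld length L = 4.5 in.
Required throat t_e = P_u / (φ × 0.6 F_EXX × L) = 44 / (0.75 × 0.6 × 90 × 4.5) = 0.2414 in.
Required leg w = t_e / 0.707 = 0.3415 in → use 3/8 in.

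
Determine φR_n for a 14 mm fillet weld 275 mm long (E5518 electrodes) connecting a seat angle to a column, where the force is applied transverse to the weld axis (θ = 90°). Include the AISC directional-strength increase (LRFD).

φR_n ≈ 1010 kN

E55XX → F_EXX = 550 MPa.
t_e = 0.707 × 14 = 9.898 mm; A_we = 9.898 × 275 = 2722 mm².
Directional factor: 1.0 + 0.5 sin^1.5(90°) = 1.5.
F_nw = 0.6 × 550 × 1.5 = 495 MPa.
φR_n = 0.75 × 495 × 2722 × 10⁻³ = 1011 kN.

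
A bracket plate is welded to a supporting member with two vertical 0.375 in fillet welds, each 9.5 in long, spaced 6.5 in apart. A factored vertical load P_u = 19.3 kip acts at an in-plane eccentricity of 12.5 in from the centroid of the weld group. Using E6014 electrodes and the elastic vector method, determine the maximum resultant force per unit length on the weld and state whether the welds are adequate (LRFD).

f_max ≈ 4.69 kip/in; adequate

E60XX → F_EXX = 60 ksi.
Total weld length L_w = 19 in. Treat welds as unit-width lines.
Polar moment about centroid: J = 2[d³/12 + d(b/2)²] = 2[9.5³/12 + 9.5×3.25²] = 343.6 in³.
Direct shear f_v = P/L_w = 19.3 / 19 = 1.016 kip/in (vertical).
Torsion M = P·e = 19.3 × 12.5 = 241.25 kip·in.
Critical point at (x, y) = (3.25, 4.75) from centroid. f_tx = M·y/J = 3.335 kip/in; f_ty = M·x/J = 2.282 kip/in.
Resultant f_max = √[f_tx² + (f_v + f_ty)²] = √[3.335² + (1.016 + 2.282)²] = 4.69 kip/in.
Capacity per unit length: φr_n = 0.75 × 0.6 × 60 × (0.707 × 0.375) = 7.158 kip/in.
4.69 ≤ 7.158 → adequate.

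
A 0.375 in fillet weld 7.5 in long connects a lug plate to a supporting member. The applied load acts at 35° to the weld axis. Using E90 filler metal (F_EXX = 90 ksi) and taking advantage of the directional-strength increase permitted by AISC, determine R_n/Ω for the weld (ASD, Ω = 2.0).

t_e = 0.707 × 0.375 = 0.2651 in; A_we = 0.2651 × 7.5 = 1.988 in².
Directional factor: 1.0 + 0.5 sin^1.5(35°) = 1.217.
F_nw = 0.6 × 90 × 1.217 = 65.73 ksi.
R_n/Ω = (65.73 × 1.988) / 2.0 = 65.35 kips.

R_n/Ω ≈ 65.3 kips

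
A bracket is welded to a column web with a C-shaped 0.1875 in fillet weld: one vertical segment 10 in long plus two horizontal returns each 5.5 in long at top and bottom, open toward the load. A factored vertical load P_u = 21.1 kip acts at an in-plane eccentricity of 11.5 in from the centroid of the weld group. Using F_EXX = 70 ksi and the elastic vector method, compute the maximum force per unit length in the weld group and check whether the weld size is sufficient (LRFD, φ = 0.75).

f_max ≈ 4.37 kip/in; NOT adequate

Total weld length L_w = 21 in. Treat welds as unit-width lines.
Centroid: x̄ = 2×5.5×2.75 / 21 = 1.44 in from the vertical weld.
Polar moment about centroid: J = I_x + I_y = [10³/12 + 2×5.5×5²] + [10×1.44² + 2(5.5³/12 + 5.5×1.31²)] = 425.7 in³.
Direct shear f_v = P/L_w = 21.1 / 21 = 1.005 kip/in (vertical).
Torsion M = P·e = 21.1 × 11.5 = 242.65 kip·in.
Critical point at (x, y) = (4.06, 5) from centroid. f_tx = M·y/J = 2.85 kip/in; f_ty = M·x/J = 2.314 kip/in.
Resultant f_max = √[f_tx² + (f_v + f_ty)²] = √[2.85² + (1.005 + 2.314)²] = 4.375 kip/in.
Capacity per unit length: φr_n = 0.75 × 0.6 × 70 × (0.707 × 0.1875) = 4.176 kip/in.
4.375 > 4.176 → NOT adequate.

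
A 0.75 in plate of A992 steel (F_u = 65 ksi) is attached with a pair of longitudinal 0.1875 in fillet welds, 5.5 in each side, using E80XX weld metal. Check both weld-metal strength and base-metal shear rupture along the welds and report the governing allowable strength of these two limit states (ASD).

E80XX → F_EXX = 80 ksi.
t_e = 0.707 × 0.1875 = 0.1326 in; L = 11 in.
Weld metal: R_n/Ω = (1/2.0) × 0.6 × 80 × 0.1326 × 11 = 35 kips.
Base metal (shear rupture): R_n/Ω = (1/2.0) × 0.6 × 65 × 0.75 × 11 = 160.9 kips.
Governing: weld metal.

R_n/Ω ≈ 35 kips (weld metal governs)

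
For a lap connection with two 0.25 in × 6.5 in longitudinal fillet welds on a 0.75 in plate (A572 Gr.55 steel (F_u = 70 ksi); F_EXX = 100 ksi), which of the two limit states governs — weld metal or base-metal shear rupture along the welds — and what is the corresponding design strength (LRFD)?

φR_n ≈ 103 kip (weld metal governs)

t_e = 0.707 × 0.25 = 0.1767 in; L = 13 in.
Weld metal: φR_n = 0.75 × 0.6 × 100 × 0.1767 × 13 = 103.4 kip.
Base metal (shear rupture): φR_n = 0.75 × 0.6 × 70 × 0.75 × 13 = 307.1 kip.
Governing: weld metal.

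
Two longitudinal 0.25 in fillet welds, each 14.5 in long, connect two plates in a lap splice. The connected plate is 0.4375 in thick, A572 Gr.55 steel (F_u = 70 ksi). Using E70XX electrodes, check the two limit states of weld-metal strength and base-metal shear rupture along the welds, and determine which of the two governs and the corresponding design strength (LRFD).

E70XX → F_EXX = 70 ksi.
t_e = 0.707 × 0.25 = 0.1767 in; L = 29 in.
Weld metal: φR_n = 0.75 × 0.6 × 70 × 0.1767 × 29 = 161.5 kip.
Base metal (shear rupture): φR_n = 0.75 × 0.6 × 70 × 0.4375 × 29 = 399.7 kip.
Governing: weld metal.

φR_n ≈ 161 kip (weld metal governs)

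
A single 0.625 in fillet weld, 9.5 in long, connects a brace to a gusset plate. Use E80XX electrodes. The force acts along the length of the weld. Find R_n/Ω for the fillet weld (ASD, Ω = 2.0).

E80XX → F_EXX = 80 ksi.
Effective throat t_e = 0.707 × 0.625 = 0.4419 in.
Total length L = 9.5 in; A_we = 0.4419 × 9.5 = 4.198 in².
F_nw = 0.6 F_EXX = 0.6 × 80 = 48 ksi.
R_n = 48 × 4.198 = 201.5 kips; R_n/Ω = 201.5/2.0 = 100.7 kips.

R_n/Ω ≈ 101 kips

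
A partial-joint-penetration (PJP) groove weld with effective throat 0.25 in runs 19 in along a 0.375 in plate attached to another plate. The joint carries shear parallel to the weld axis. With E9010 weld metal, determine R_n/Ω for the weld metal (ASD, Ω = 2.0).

R_n/Ω ≈ 128 kips

E90XX → F_EXX = 90 ksi.
Effective throat (given) t_e = 0.25 in.
A_we = 0.25 × 19 = 4.75 in².
F_nw = 0.6 F_EXX = 54 ksi.
R_n/Ω = (54 × 4.75) / 2.0 = 128.2 kips.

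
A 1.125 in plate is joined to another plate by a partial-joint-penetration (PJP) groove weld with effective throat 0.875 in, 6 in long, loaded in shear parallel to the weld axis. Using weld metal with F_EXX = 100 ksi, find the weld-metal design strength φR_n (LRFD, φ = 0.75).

φR_n ≈ 236 kips

Effective throat (given) t_e = 0.875 in.
A_we = 0.875 × 6 = 5.25 in².
F_nw = 0.6 F_EXX = 60 ksi.
φR_n = 0.75 × 60 × 5.25 = 236.2 kips.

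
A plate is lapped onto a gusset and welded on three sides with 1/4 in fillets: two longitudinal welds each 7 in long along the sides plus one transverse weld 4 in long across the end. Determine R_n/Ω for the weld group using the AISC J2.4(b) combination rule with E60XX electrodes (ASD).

R_n/Ω ≈ 57.3 kip

E60XX → F_EXX = 60 ksi.
t_e = 0.707 × 0.25 = 0.1767 in.
R_nwl = 0.6 × 60 × 0.1767 × 14 = 89.08 kip (longitudinal, 2 welds).
R_nwt = 0.6 × 60 × 0.1767 × 4 = 25.45 kip (transverse, base value).
(i) R_nwl + R_nwt = 114.5 kip; (ii) 0.85 R_nwl + 1.5 R_nwt = 113.9 kip.
R_n = max = 114.5 kip [governs: (i)]; R_n/Ω = 57.27 kip.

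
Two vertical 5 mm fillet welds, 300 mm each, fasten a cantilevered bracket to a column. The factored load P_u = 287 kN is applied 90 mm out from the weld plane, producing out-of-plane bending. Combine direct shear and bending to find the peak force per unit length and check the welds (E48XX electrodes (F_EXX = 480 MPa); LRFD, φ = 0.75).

L_w = 2 × 300 = 600 mm; section modulus (unit throat) S = 2 × L²/6 = 30000 mm².
Direct shear f_v = P/L_w = 287×10³/600 = 478.3 N/mm.
Moment M = P × e = 287×10³ × 90 = 25830000 N·mm; bending f_b = M/S = 861 N/mm.
f_max = √(f_v² + f_b²) = √(478.3² + 861²) = 984.9 N/mm.
φr_n = 0.75 × 0.6 × 480 × (0.707 × 5) = 763.6 N/mm → NOT adequate.

f_max ≈ 985 N/mm; NOT adequate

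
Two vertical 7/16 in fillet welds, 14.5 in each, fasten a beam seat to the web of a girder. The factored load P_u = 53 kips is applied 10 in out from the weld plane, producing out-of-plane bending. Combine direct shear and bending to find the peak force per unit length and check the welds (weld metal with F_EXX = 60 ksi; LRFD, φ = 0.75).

L_w = 2 × 14.5 = 29 in; section modulus (unit throat) S = 2 × L²/6 = 70.08 in².
Direct shear f_v = P/L_w = 53/29 = 1.828 kip/in.
Moment M = P × e = 53 × 10 = 530 kip·in; bending f_b = M/S = 7.562 kip/in.
f_max = √(f_v² + f_b²) = √(1.828² + 7.562²) = 7.78 kip/in.
φr_n = 0.75 × 0.6 × 60 × (0.707 × 0.4375) = 8.351 kip/in → adequate.

f_max ≈ 7.78 kip/in; adequate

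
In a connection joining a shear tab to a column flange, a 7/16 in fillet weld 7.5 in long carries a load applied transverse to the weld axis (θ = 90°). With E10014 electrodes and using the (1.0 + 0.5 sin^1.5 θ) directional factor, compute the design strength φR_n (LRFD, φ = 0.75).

E100XX → F_EXX = 100 ksi.
t_e = 0.707 × 0.4375 = 0.3093 in; A_we = 0.3093 × 7.5 = 2.32 in².
Directional factor: 1.0 + 0.5 sin^1.5(90°) = 1.5.
F_nw = 0.6 × 100 × 1.5 = 90 ksi.
φR_n = 0.75 × 90 × 2.32 = 156.6 kips.

φR_n ≈ 157 kips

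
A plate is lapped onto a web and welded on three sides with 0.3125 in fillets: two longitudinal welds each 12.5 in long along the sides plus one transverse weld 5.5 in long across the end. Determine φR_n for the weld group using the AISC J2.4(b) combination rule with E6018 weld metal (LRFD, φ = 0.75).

φR_n ≈ 182 kips

E60XX → F_EXX = 60 ksi.
t_e = 0.707 × 0.3125 = 0.2209 in.
R_nwl = 0.6 × 60 × 0.2209 × 25 = 198.8 kips (longitudinal, 2 welds).
R_nwt = 0.6 × 60 × 0.2209 × 5.5 = 43.75 kips (transverse, base value).
(i) R_nwl + R_nwt = 242.6 kips; (ii) 0.85 R_nwl + 1.5 R_nwt = 234.6 kips.
R_n = max = 242.6 kips [governs: (i)]; φR_n = 181.9 kips.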